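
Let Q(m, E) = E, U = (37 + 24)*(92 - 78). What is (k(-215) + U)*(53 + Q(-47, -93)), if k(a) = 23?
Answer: -35080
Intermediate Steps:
U = 854 (U = 61*14 = 854)
(k(-215) + U)*(53 + Q(-47, -93)) = (23 + 854)*(53 - 93) = 877*(-40) = -35080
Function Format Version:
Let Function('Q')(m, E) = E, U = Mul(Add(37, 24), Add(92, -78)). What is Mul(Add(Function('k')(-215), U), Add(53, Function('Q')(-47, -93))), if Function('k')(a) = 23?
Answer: -35080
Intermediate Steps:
U = 854 (U = Mul(61, 14) = 854)
Mul(Add(Function('k')(-215), U), Add(53, Function('Q')(-47, -93))) = Mul(Add(23, 854), Add(53, -93)) = Mul(877, -40) = -35080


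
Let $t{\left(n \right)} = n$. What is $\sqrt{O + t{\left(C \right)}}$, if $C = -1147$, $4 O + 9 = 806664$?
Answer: $\frac{\sqrt{802067}}{2} \approx 447.79$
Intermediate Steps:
$O = \frac{806655}{4}$ ($O = - \frac{9}{4} + \frac{1}{4} \cdot 806664 = - \frac{9}{4} + 201666 = \frac{806655}{4} \approx 2.0166 \cdot 10^{5}$)
$\sqrt{O + t{\left(C \right)}} = \sqrt{\frac{806655}{4} - 1147} = \sqrt{\frac{802067}{4}} = \frac{\sqrt{802067}}{2}$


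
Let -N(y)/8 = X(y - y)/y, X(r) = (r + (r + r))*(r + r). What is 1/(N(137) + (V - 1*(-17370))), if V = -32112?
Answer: -1/14742 ≈ -6.7833e-5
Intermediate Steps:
X(r) = 6*r² (X(r) = (r + 2*r)*(2*r) = (3*r)*(2*r) = 6*r²)
N(y) = 0 (N(y) = -8*6*(y - y)²/y = -8*6*0²/y = -8*6*0/y = -0/y = -8*0 = 0)
1/(N(137) + (V - 1*(-17370))) = 1/(0 + (-32112 - 1*(-17370))) = 1/(0 + (-32112 + 17370)) = 1/(0 - 14742) = 1/(-14742) = -1/14742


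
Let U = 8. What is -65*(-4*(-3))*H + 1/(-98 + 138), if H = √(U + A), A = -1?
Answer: 1/40 - 780*√7 ≈ -2063.7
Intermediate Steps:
H = √7 (H = √(8 - 1) = √7 ≈ 2.6458)
-65*(-4*(-3))*H + 1/(-98 + 138) = -65*(-4*(-3))*√7 + 1/(-98 + 138) = -780*√7 + 1/40 = 1/40 - 780*√7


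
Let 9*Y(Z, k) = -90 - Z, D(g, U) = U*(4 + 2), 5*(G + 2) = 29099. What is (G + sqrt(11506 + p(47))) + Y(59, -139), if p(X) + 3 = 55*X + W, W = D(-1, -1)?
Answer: 261056/45 + sqrt(14082) ≈ 5919.9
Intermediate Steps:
G = 29089/5 (G = -2 + (1/5)*29099 = -2 + 29099/5 = 29089/5 ≈ 5817.8)
D(g, U) = 6*U (D(g, U) = U*6 = 6*U)
W = -6 (W = 6*(-1) = -6)
p(X) = -9 + 55*X (p(X) = -3 + (55*X - 6) = -3 + (-6 + 55*X) = -9 + 55*X)
Y(Z, k) = -10 - Z/9 (Y(Z, k) = (-90 - Z)/9 = -10 - Z/9)
(G + sqrt(11506 + p(47))) + Y(59, -139) = (29089/5 + sqrt(11506 + (-9 + 55*47))) + (-10 - 1/9*59) = (29089/5 + sqrt(11506 + (-9 + 2585))) + (-10 - 59/9) = (29089/5 + sqrt(11506 + 2576)) - 149/9 = (29089/5 + sqrt(14082)) - 149/9 = 261056/45 + sqrt(14082)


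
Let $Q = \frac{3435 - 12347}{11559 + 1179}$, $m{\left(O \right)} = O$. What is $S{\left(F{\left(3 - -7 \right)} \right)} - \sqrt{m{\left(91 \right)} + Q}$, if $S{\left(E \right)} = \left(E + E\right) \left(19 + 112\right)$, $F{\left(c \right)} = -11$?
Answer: $-2882 - \frac{\sqrt{3662958387}}{6369} \approx -2891.5$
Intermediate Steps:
$Q = - \frac{4456}{6369}$ ($Q = - \frac{8912}{12738} = \left(-8912\right) \frac{1}{12738} = - \frac{4456}{6369} \approx -0.69964$)
$S{\left(E \right)} = 262 E$ ($S{\left(E \right)} = 2 E 131 = 262 E$)
$S{\left(F{\left(3 - -7 \right)} \right)} - \sqrt{m{\left(91 \right)} + Q} = 262 \left(-11\right) - \sqrt{91 - \frac{4456}{6369}} = -2882 - \sqrt{\frac{575123}{6369}} = -2882 - \frac{\sqrt{3662958387}}{6369}$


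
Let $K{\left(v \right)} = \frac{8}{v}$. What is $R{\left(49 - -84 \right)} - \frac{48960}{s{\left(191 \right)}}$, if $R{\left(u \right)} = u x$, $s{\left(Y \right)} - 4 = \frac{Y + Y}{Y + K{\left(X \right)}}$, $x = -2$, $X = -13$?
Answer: $- \frac{62565178}{7433} \approx -8417.2$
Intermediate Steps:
$s{\left(Y \right)} = 4 + \frac{2 Y}{- \frac{8}{13} + Y}$ ($s{\left(Y \right)} = 4 + \frac{Y + Y}{Y + \frac{8}{-13}} = 4 + \frac{2 Y}{Y + 8 \left(- \frac{1}{13}\right)} = 4 + \frac{2 Y}{Y - \frac{8}{13}} = 4 + \frac{2 Y}{- \frac{8}{13} + Y}$)
$R{\left(u \right)} = - 2 u$ ($R{\left(u \right)} = u \left(-2\right) = - 2 u$)
$R{\left(49 - -84 \right)} - \frac{48960}{s{\left(191 \right)}} = - 2 \left(49 - -84\right) - \frac{48960}{2 \frac{1}{-8 + 13 \cdot 191} \left(-16 + 39 \cdot 191\right)} = - 2 \left(49 + 84\right) - \frac{48960}{2 \frac{1}{-8 + 2483} \left(-16 + 7449\right)} = \left(-2\right) 133 - \frac{48960}{2 \cdot \frac{1}{2475} \cdot 7433} = -266 - \frac{48960}{2 \cdot \frac{1}{2475} \cdot 7433} = -266 - \frac{48960}{\frac{14866}{2475}} = -266 - \frac{60588000}{7433} = - \frac{62565178}{7433}$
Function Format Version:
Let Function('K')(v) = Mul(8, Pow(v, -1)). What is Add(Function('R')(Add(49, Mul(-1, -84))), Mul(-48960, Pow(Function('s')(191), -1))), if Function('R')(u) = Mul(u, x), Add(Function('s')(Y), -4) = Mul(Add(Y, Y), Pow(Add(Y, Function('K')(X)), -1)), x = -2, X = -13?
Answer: Rational(-62565178, 7433) ≈ -8417.2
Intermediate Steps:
Function('s')(Y) = Add(4, Mul(2, Y, Pow(Add(Rational(-8, 13), Y), -1))) (Function('s')(Y) = Add(4, Mul(Add(Y, Y), Pow(Add(Y, Mul(8, Pow(-13, -1))), -1))) = Add(4, Mul(Mul(2, Y), Pow(Add(Y, Mul(8, Rational(-1, 13))), -1))) = Add(4, Mul(Mul(2, Y), Pow(Add(Y, Rational(-8, 13)), -1))) = Add(4, Mul(Mul(2, Y), Pow(Add(Rational(-8, 13), Y), -1))) = Add(4, Mul(2, Y, Pow(Add(Rational(-8, 13), Y), -1))))
Function('R')(u) = Mul(-2, u) (Function('R')(u) = Mul(u, -2) = Mul(-2, u))
Add(Function('R')(Add(49, Mul(-1, -84))), Mul(-48960, Pow(Function('s')(191), -1))) = Add(Mul(-2, Add(49, Mul(-1, -84))), Mul(-48960, Pow(Mul(2, Pow(Add(-8, Mul(13, 191)), -1), Add(-16, Mul(39, 191))), -1))) = Add(Mul(-2, Add(49, 84)), Mul(-48960, Pow(Mul(2, Pow(Add(-8, 2483), -1), Add(-16, 7449)), -1))) = Add(Mul(-2, 133), Mul(-48960, Pow(Mul(2, Pow(2475, -1), 7433), -1))) = Add(-266, Mul(-48960, Pow(Mul(2, Rational(1, 2475), 7433), -1))) = Add(-266, Mul(-48960, Pow(Rational(14866, 2475), -1))) = Add(-266, Mul(-48960, Rational(2475, 14866))) = Add(-266, Rational(-60588000, 7433)) = Rational(-62565178, 7433)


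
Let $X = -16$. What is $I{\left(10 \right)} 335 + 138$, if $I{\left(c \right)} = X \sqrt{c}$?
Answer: $138 - 5360 \sqrt{10} \approx -16812.0$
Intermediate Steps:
$I{\left(c \right)} = - 16 \sqrt{c}$
$I{\left(10 \right)} 335 + 138 = - 16 \sqrt{10} \cdot 335 + 138 = - 5360 \sqrt{10} + 138 = 138 - 5360 \sqrt{10}$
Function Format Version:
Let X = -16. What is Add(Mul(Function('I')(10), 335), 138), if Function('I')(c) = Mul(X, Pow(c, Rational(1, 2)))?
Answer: Add(138, Mul(-5360, Pow(10, Rational(1, 2)))) ≈ -16812.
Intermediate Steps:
Function('I')(c) = Mul(-16, Pow(c, Rational(1, 2)))
Add(Mul(Function('I')(10), 335), 138) = Add(Mul(Mul(-16, Pow(10, Rational(1, 2))), 335), 138) = Add(Mul(-5360, Pow(10, Rational(1, 2))), 138) = Add(138, Mul(-5360, Pow(10, Rational(1, 2))))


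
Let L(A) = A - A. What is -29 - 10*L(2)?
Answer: -29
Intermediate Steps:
L(A) = 0
-29 - 10*L(2) = -29 - 10*0 = -29 + 0 = -29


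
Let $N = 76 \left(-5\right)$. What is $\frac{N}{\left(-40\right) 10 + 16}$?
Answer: $\frac{95}{96} \approx 0.98958$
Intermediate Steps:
$N = -380$
$\frac{N}{\left(-40\right) 10 + 16} = - \frac{380}{\left(-40\right) 10 + 16} = - \frac{380}{-400 + 16} = - \frac{380}{-384} = \left(-380\right) \left(- \frac{1}{384}\right) = \frac{95}{96}$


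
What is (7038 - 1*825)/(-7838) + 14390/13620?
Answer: 704194/2668839 ≈ 0.26386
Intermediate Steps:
(7038 - 1*825)/(-7838) + 14390/13620 = (7038 - 825)*(-1/7838) + 14390*(1/13620) = 6213*(-1/7838) + 1439/1362 = -6213/7838 + 1439/1362 = 704194/2668839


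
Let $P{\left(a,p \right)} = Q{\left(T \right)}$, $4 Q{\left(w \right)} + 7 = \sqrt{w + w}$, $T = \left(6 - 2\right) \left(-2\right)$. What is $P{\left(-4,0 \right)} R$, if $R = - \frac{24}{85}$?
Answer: $\frac{42}{85} - \frac{24 i}{85} \approx 0.49412 - 0.28235 i$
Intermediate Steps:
$T = -8$ ($T = 4 \left(-2\right) = -8$)
$Q{\left(w \right)} = - \frac{7}{4} + \frac{\sqrt{2} \sqrt{w}}{4}$ ($Q{\left(w \right)} = - \frac{7}{4} + \frac{\sqrt{w + w}}{4} = - \frac{7}{4} + \frac{\sqrt{2 w}}{4} = - \frac{7}{4} + \frac{\sqrt{2} \sqrt{w}}{4}$)
$P{\left(a,p \right)} = - \frac{7}{4} + i$ ($P{\left(a,p \right)} = - \frac{7}{4} + \frac{\sqrt{2} \sqrt{-8}}{4} = - \frac{7}{4} + \frac{\sqrt{2} \cdot 2 i \sqrt{2}}{4} = - \frac{7}{4} + i$)
$R = - \frac{24}{85}$ ($R = \left(-24\right) \frac{1}{85} = - \frac{24}{85} \approx -0.28235$)
$P{\left(-4,0 \right)} R = \left(- \frac{7}{4} + i\right) \left(- \frac{24}{85}\right) = \frac{42}{85} - \frac{24 i}{85}$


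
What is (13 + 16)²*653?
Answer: 549173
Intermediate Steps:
(13 + 16)²*653 = 29²*653 = 841*653 = 549173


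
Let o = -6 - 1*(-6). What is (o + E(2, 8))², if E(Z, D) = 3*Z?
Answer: 36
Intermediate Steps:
o = 0 (o = -6 + 6 = 0)
(o + E(2, 8))² = (0 + 3*2)² = (0 + 6)² = 6² = 36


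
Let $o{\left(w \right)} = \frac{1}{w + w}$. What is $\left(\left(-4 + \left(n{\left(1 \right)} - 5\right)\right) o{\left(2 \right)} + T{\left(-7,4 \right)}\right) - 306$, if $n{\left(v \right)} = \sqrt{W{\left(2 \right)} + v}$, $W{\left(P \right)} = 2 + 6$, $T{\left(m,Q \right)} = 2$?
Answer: $- \frac{611}{2} \approx -305.5$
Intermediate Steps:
$o{\left(w \right)} = \frac{1}{2 w}$
$W{\left(P \right)} = 8$
$n{\left(v \right)} = \sqrt{8 + v}$
$\left(\left(-4 + \left(n{\left(1 \right)} - 5\right)\right) o{\left(2 \right)} + T{\left(-7,4 \right)}\right) - 306 = \left(\left(-4 + \left(\sqrt{8 + 1} - 5\right)\right) \frac{1}{2 \cdot 2} + 2\right) - 306 = \left(\left(-4 - \left(5 - \sqrt{9}\right)\right) \frac{1}{2} \cdot \frac{1}{2} + 2\right) - 306 = \left(\left(-4 + \left(3 - 5\right)\right) \frac{1}{4} + 2\right) - 306 = \left(\left(-4 - 2\right) \frac{1}{4} + 2\right) - 306 = \left(\left(-6\right) \frac{1}{4} + 2\right) - 306 = \left(- \frac{3}{2} + 2\right) - 306 = \frac{1}{2} - 306 = - \frac{611}{2}$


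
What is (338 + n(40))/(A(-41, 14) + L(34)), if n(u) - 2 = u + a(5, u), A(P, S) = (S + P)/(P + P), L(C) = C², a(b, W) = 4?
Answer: 31488/94819 ≈ 0.33209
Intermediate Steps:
A(P, S) = (P + S)/(2*P) (A(P, S) = (P + S)/((2*P)) = (P + S)*(1/(2*P)) = (P + S)/(2*P))
n(u) = 6 + u (n(u) = 2 + (u + 4) = 2 + (4 + u) = 6 + u)
(338 + n(40))/(A(-41, 14) + L(34)) = (338 + (6 + 40))/((½)*(-41 + 14)/(-41) + 34²) = (338 + 46)/((½)*(-1/41)*(-27) + 1156) = 384/(27/82 + 1156) = 384/(94819/82) = 384*(82/94819) = 31488/94819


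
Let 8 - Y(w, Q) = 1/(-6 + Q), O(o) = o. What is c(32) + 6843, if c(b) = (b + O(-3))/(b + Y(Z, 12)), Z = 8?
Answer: 1635651/239 ≈ 6843.7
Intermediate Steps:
Y(w, Q) = 8 - 1/(-6 + Q)
c(b) = (-3 + b)/(47/6 + b) (c(b) = (b - 3)/(b + (-49 + 8*12)/(-6 + 12)) = (-3 + b)/(b + (-49 + 96)/6) = (-3 + b)/(b + (⅙)*47) = (-3 + b)/(b + 47/6) = (-3 + b)/(47/6 + b))
c(32) + 6843 = 6*(-3 + 32)/(47 + 6*32) + 6843 = 6*29/(47 + 192) + 6843 = 6*29/239 + 6843 = 6*(1/239)*29 + 6843 = 174/239 + 6843 = 1635651/239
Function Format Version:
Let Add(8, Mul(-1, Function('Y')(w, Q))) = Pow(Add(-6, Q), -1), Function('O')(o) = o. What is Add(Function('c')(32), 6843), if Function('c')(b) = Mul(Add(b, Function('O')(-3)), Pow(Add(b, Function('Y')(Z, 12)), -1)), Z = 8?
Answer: Rational(1635651, 239) ≈ 6843.7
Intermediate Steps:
Function('Y')(w, Q) = Add(8, Mul(-1, Pow(Add(-6, Q), -1)))
Function('c')(b) = Mul(Pow(Add(Rational(47, 6), b), -1), Add(-3, b)) (Function('c')(b) = Mul(Add(b, -3), Pow(Add(b, Mul(Pow(Add(-6, 12), -1), Add(-49, Mul(8, 12)))), -1)) = Mul(Add(-3, b), Pow(Add(b, Mul(Pow(6, -1), Add(-49, 96))), -1)) = Mul(Add(-3, b), Pow(Add(b, Mul(Rational(1, 6), 47)), -1)) = Mul(Add(-3, b), Pow(Add(b, Rational(47, 6)), -1)) = Mul(Add(-3, b), Pow(Add(Rational(47, 6), b), -1)) = Mul(Pow(Add(Rational(47, 6), b), -1), Add(-3, b)))
Add(Function('c')(32), 6843) = Add(Mul(6, Pow(Add(47, Mul(6, 32)), -1), Add(-3, 32)), 6843) = Add(Mul(6, Pow(Add(47, 192), -1), 29), 6843) = Add(Mul(6, Pow(239, -1), 29), 6843) = Add(Mul(6, Rational(1, 239), 29), 6843) = Add(Rational(174, 239), 6843) = Rational(1635651, 239)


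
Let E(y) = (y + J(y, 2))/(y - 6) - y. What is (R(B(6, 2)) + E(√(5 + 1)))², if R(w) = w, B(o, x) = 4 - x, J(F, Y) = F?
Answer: 358/25 - 112*√6/25 ≈ 3.3463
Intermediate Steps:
E(y) = -y + 2*y/(-6 + y) (E(y) = (y + y)/(y - 6) - y = (2*y)/(-6 + y) - y = 2*y/(-6 + y) - y = -y + 2*y/(-6 + y))
(R(B(6, 2)) + E(√(5 + 1)))² = ((4 - 1*2) + √(5 + 1)*(8 - √(5 + 1))/(-6 + √(5 + 1)))² = ((4 - 2) + √6*(8 - √6)/(-6 + √6))² = (2 + √6*(8 - √6)/(-6 + √6))²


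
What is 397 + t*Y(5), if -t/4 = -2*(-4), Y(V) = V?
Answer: 237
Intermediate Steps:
t = -32 (t = -(-8)*(-4) = -4*8 = -32)
397 + t*Y(5) = 397 - 32*5 = 397 - 160 = 237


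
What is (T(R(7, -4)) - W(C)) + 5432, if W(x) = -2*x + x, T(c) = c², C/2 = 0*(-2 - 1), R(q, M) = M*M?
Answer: 5688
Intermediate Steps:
R(q, M) = M²
C = 0 (C = 2*(0*(-2 - 1)) = 2*(0*(-3)) = 2*0 = 0)
W(x) = -x
(T(R(7, -4)) - W(C)) + 5432 = (((-4)²)² - (-1)*0) + 5432 = (16² - 1*0) + 5432 = (256 + 0) + 5432 = 256 + 5432 = 5688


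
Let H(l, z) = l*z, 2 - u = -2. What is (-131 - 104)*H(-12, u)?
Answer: 11280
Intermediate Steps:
u = 4 (u = 2 - 1*(-2) = 2 + 2 = 4)
(-131 - 104)*H(-12, u) = (-131 - 104)*(-12*4) = -235*(-48) = 11280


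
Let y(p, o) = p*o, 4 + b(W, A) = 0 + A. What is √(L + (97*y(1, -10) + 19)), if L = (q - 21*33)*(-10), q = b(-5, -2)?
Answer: 3*√671 ≈ 77.711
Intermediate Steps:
b(W, A) = -4 + A (b(W, A) = -4 + (0 + A) = -4 + A)
q = -6 (q = -4 - 2 = -6)
y(p, o) = o*p
L = 6990 (L = (-6 - 21*33)*(-10) = (-6 - 693)*(-10) = -699*(-10) = 6990)
√(L + (97*y(1, -10) + 19)) = √(6990 + (97*(-10*1) + 19)) = √(6990 + (97*(-10) + 19)) = √(6990 + (-970 + 19)) = √(6990 - 951) = √6039 = 3*√671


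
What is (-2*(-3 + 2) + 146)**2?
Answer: 21904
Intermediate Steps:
(-2*(-3 + 2) + 146)**2 = (-2*(-1) + 146)**2 = (2 + 146)**2 = 148**2 = 21904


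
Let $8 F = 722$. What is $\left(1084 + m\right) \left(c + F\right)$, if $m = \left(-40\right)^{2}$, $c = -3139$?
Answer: $-8182845$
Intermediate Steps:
$F = \frac{361}{4}$ ($F = \frac{1}{8} \cdot 722 = \frac{361}{4} \approx 90.25$)
$m = 1600$
$\left(1084 + m\right) \left(c + F\right) = \left(1084 + 1600\right) \left(-3139 + \frac{361}{4}\right) = 2684 \left(- \frac{12195}{4}\right) = -8182845$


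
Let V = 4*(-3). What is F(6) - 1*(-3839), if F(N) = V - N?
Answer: 3821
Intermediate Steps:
V = -12
F(N) = -12 - N
F(6) - 1*(-3839) = (-12 - 1*6) - 1*(-3839) = (-12 - 6) + 3839 = -18 + 3839 = 3821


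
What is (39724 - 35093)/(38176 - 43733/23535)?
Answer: 108990585/898428427 ≈ 0.12131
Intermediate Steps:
(39724 - 35093)/(38176 - 43733/23535) = 4631/(38176 - 43733*1/23535) = 4631/(38176 - 43733/23535) = 4631/(898428427/23535) = 4631*(23535/898428427) = 108990585/898428427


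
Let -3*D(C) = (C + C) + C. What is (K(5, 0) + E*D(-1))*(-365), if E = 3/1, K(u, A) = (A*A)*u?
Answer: -1095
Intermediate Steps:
D(C) = -C (D(C) = -((C + C) + C)/3 = -(2*C + C)/3 = -C)
K(u, A) = u*A² (K(u, A) = A²*u = u*A²)
E = 3 (E = 3*1 = 3)
(K(5, 0) + E*D(-1))*(-365) = (5*0² + 3*(-1*(-1)))*(-365) = (5*0 + 3*1)*(-365) = (0 + 3)*(-365) = 3*(-365) = -1095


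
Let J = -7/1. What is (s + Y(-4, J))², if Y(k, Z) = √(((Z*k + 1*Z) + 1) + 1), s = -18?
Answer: (18 - √23)² ≈ 174.35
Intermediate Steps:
J = -7 (J = -7*1 = -7)
Y(k, Z) = √(2 + Z + Z*k) (Y(k, Z) = √(((Z*k + Z) + 1) + 1) = √(((Z + Z*k) + 1) + 1) = √((1 + Z + Z*k) + 1) = √(2 + Z + Z*k))
(s + Y(-4, J))² = (-18 + √(2 - 7 - 7*(-4)))² = (-18 + √(2 - 7 + 28))² = (-18 + √23)²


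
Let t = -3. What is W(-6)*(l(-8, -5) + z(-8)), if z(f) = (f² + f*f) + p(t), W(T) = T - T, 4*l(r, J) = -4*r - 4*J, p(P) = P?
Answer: 0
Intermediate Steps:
l(r, J) = -J - r (l(r, J) = (-4*r - 4*J)/4 = (-4*J - 4*r)/4 = -J - r)
W(T) = 0
z(f) = -3 + 2*f² (z(f) = (f² + f*f) - 3 = (f² + f²) - 3 = 2*f² - 3 = -3 + 2*f²)
W(-6)*(l(-8, -5) + z(-8)) = 0*((-1*(-5) - 1*(-8)) + (-3 + 2*(-8)²)) = 0*((5 + 8) + (-3 + 2*64)) = 0*(13 + (-3 + 128)) = 0*(13 + 125) = 0*138 = 0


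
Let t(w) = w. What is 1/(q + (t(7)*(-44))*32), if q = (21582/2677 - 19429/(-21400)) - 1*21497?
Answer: -57287800/1795630527167 ≈ -3.1904e-5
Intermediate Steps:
q = -1231001970367/57287800 (q = (21582*(1/2677) - 19429*(-1/21400)) - 21497 = (21582/2677 + 19429/21400) - 21497 = 513866233/57287800 - 21497 = -1231001970367/57287800 ≈ -21488.)
1/(q + (t(7)*(-44))*32) = 1/(-1231001970367/57287800 + (7*(-44))*32) = 1/(-1231001970367/57287800 - 308*32) = 1/(-1231001970367/57287800 - 9856) = 1/(-1795630527167/57287800) = -57287800/1795630527167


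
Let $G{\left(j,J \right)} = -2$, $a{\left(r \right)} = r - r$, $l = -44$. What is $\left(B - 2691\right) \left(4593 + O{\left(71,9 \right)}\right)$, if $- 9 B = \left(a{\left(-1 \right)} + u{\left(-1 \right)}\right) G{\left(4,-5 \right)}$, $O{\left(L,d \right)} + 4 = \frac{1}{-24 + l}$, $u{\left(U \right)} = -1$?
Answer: $- \frac{2519395757}{204} \approx -1.235 \cdot 10^{7}$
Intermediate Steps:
$a{\left(r \right)} = 0$
$O{\left(L,d \right)} = - \frac{273}{68}$ ($O{\left(L,d \right)} = -4 + \frac{1}{-24 - 44} = -4 + \frac{1}{-68} = -4 - \frac{1}{68} = - \frac{273}{68}$)
$B = - \frac{2}{9}$ ($B = - \frac{\left(0 - 1\right) \left(-2\right)}{9} = - \frac{\left(-1\right) \left(-2\right)}{9} = \left(- \frac{1}{9}\right) 2 = - \frac{2}{9} \approx -0.22222$)
$\left(B - 2691\right) \left(4593 + O{\left(71,9 \right)}\right) = \left(- \frac{2}{9} - 2691\right) \left(4593 - \frac{273}{68}\right) = \left(- \frac{24221}{9}\right) \frac{312051}{68} = - \frac{2519395757}{204}$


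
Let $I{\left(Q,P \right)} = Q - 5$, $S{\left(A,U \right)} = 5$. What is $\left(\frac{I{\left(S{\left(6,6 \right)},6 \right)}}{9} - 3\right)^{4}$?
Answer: $81$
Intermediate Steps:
$I{\left(Q,P \right)} = -5 + Q$
$\left(\frac{I{\left(S{\left(6,6 \right)},6 \right)}}{9} - 3\right)^{4} = \left(\frac{-5 + 5}{9} - 3\right)^{4} = \left(0 \cdot \frac{1}{9} - 3\right)^{4} = \left(0 - 3\right)^{4} = \left(-3\right)^{4} = 81$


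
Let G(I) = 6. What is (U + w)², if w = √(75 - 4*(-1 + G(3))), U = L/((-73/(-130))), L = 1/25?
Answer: 7328051/133225 + 52*√55/365 ≈ 56.062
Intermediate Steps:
L = 1/25 ≈ 0.040000
U = 26/365 (U = 1/(25*((-73/(-130)))) = 1/(25*((-73*(-1/130)))) = 1/(25*(73/130)) = (1/25)*(130/73) = 26/365 ≈ 0.071233)
w = √55 (w = √(75 - 4*(-1 + 6)) = √(75 - 4*5) = √(75 - 20) = √55 ≈ 7.4162)
(U + w)² = (26/365 + √55)²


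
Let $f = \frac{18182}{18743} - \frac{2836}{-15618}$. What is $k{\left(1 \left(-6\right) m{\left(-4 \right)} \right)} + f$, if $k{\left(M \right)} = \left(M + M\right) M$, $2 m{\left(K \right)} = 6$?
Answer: $\frac{95012489188}{146364087} \approx 649.15$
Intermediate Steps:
$m{\left(K \right)} = 3$ ($m{\left(K \right)} = \frac{1}{2} \cdot 6 = 3$)
$f = \frac{168560812}{146364087}$ ($f = 18182 \cdot \frac{1}{18743} - - \frac{1418}{7809} = \frac{18182}{18743} + \frac{1418}{7809} = \frac{168560812}{146364087} \approx 1.1517$)
$k{\left(M \right)} = 2 M^{2}$ ($k{\left(M \right)} = 2 M M = 2 M^{2}$)
$k{\left(1 \left(-6\right) m{\left(-4 \right)} \right)} + f = 2 \left(1 \left(-6\right) 3\right)^{2} + \frac{168560812}{146364087} = 2 \left(\left(-6\right) 3\right)^{2} + \frac{168560812}{146364087} = 2 \left(-18\right)^{2} + \frac{168560812}{146364087} = 2 \cdot 324 + \frac{168560812}{146364087} = 648 + \frac{168560812}{146364087} = \frac{95012489188}{146364087}$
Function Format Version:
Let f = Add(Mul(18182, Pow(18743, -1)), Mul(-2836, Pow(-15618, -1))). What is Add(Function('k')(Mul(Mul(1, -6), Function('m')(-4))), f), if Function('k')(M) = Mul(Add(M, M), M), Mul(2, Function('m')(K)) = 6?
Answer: Rational(95012489188, 146364087) ≈ 649.15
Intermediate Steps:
Function('m')(K) = 3 (Function('m')(K) = Mul(Rational(1, 2), 6) = 3)
f = Rational(168560812, 146364087) (f = Add(Mul(18182, Rational(1, 18743)), Mul(-2836, Rational(-1, 15618))) = Add(Rational(18182, 18743), Rational(1418, 7809)) = Rational(168560812, 146364087) ≈ 1.1517)
Function('k')(M) = Mul(2, Pow(M, 2)) (Function('k')(M) = Mul(Mul(2, M), M) = Mul(2, Pow(M, 2)))
Add(Function('k')(Mul(Mul(1, -6), Function('m')(-4))), f) = Add(Mul(2, Pow(Mul(Mul(1, -6), 3), 2)), Rational(168560812, 146364087)) = Add(Mul(2, Pow(Mul(-6, 3), 2)), Rational(168560812, 146364087)) = Add(Mul(2, Pow(-18, 2)), Rational(168560812, 146364087)) = Add(Mul(2, 324), Rational(168560812, 146364087)) = Add(648, Rational(168560812, 146364087)) = Rational(95012489188, 146364087)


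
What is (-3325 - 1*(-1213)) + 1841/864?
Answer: -1822927/864 ≈ -2109.9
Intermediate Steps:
(-3325 - 1*(-1213)) + 1841/864 = (-3325 + 1213) + 1841*(1/864) = -2112 + 1841/864 = -1822927/864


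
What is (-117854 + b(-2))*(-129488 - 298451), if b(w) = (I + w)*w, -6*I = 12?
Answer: 50430899394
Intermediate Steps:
I = -2 (I = -1/6*12 = -2)
b(w) = w*(-2 + w) (b(w) = (-2 + w)*w = w*(-2 + w))
(-117854 + b(-2))*(-129488 - 298451) = (-117854 - 2*(-2 - 2))*(-129488 - 298451) = (-117854 - 2*(-4))*(-427939) = (-117854 + 8)*(-427939) = -117846*(-427939) = 50430899394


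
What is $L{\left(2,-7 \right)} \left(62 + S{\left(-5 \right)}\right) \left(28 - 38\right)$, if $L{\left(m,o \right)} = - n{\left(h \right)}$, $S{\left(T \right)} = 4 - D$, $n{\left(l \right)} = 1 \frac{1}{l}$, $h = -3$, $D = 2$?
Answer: $- \frac{640}{3} \approx -213.33$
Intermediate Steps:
$n{\left(l \right)} = \frac{1}{l}$
$S{\left(T \right)} = 2$ ($S{\left(T \right)} = 4 - 2 = 2$)
$L{\left(m,o \right)} = \frac{1}{3}$ ($L{\left(m,o \right)} = - \frac{1}{-3} = \left(-1\right) \left(- \frac{1}{3}\right) = \frac{1}{3}$)
$L{\left(2,-7 \right)} \left(62 + S{\left(-5 \right)}\right) \left(28 - 38\right) = \frac{\left(62 + 2\right) \left(28 - 38\right)}{3} = \frac{64 \left(-10\right)}{3} = \frac{1}{3} \left(-640\right) = - \frac{640}{3}$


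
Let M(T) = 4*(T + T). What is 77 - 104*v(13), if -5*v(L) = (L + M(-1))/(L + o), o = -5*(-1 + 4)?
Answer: 25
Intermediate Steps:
o = -15 (o = -5*3 = -15)
M(T) = 8*T (M(T) = 4*(2*T) = 8*T)
v(L) = -(-8 + L)/(5*(-15 + L)) (v(L) = -(L + 8*(-1))/(5*(L - 15)) = -(L - 8)/(5*(-15 + L)) = -(-8 + L)/(5*(-15 + L)))
77 - 104*v(13) = 77 - 104*(8 - 1*13)/(5*(-15 + 13)) = 77 - 104*(8 - 13)/(5*(-2)) = 77 - 104*(-1)*(-5)/(5*2) = 77 - 104*1/2 = 77 - 52 = 25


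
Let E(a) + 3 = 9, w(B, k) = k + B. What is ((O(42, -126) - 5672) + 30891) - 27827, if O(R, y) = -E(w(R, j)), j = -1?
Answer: -2614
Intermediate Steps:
w(B, k) = B + k
E(a) = 6 (E(a) = -3 + 9 = 6)
O(R, y) = -6 (O(R, y) = -1*6 = -6)
((O(42, -126) - 5672) + 30891) - 27827 = ((-6 - 5672) + 30891) - 27827 = (-5678 + 30891) - 27827 = 25213 - 27827 = -2614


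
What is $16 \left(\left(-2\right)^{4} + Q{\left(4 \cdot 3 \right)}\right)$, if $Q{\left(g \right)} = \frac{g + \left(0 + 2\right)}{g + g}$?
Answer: $\frac{796}{3} \approx 265.33$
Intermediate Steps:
$Q{\left(g \right)} = \frac{2 + g}{2 g}$ ($Q{\left(g \right)} = \frac{g + 2}{2 g} = \left(2 + g\right) \frac{1}{2 g} = \frac{2 + g}{2 g}$)
$16 \left(\left(-2\right)^{4} + Q{\left(4 \cdot 3 \right)}\right) = 16 \left(\left(-2\right)^{4} + \frac{2 + 4 \cdot 3}{2 \cdot 4 \cdot 3}\right) = 16 \left(16 + \frac{2 + 12}{2 \cdot 12}\right) = 16 \left(16 + \frac{1}{2} \cdot \frac{1}{12} \cdot 14\right) = 16 \left(16 + \frac{7}{12}\right) = 16 \cdot \frac{199}{12} = \frac{796}{3}$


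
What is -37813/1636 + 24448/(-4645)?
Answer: -215638313/7599220 ≈ -28.376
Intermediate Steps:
-37813/1636 + 24448/(-4645) = -37813*1/1636 + 24448*(-1/4645) = -37813/1636 - 24448/4645 = -215638313/7599220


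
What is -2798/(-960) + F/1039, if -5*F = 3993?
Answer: 1070233/498720 ≈ 2.1460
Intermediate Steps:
F = -3993/5 (F = -⅕*3993 = -3993/5 ≈ -798.60)
-2798/(-960) + F/1039 = -2798/(-960) - 3993/5/1039 = -2798*(-1/960) - 3993/5*1/1039 = 1399/480 - 3993/5195 = 1070233/498720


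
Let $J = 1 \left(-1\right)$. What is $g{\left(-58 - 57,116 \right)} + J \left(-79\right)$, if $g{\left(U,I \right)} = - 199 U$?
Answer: $22964$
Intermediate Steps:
$J = -1$
$g{\left(-58 - 57,116 \right)} + J \left(-79\right) = - 199 \left(-58 - 57\right) - -79 = \left(-199\right) \left(-115\right) + 79 = 22885 + 79 = 22964$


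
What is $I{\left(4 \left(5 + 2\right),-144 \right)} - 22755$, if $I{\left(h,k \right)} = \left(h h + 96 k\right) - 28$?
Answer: $-35823$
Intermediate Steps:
$I{\left(h,k \right)} = -28 + h^{2} + 96 k$ ($I{\left(h,k \right)} = \left(h^{2} + 96 k\right) - 28 = -28 + h^{2} + 96 k$)
$I{\left(4 \left(5 + 2\right),-144 \right)} - 22755 = \left(-28 + \left(4 \left(5 + 2\right)\right)^{2} + 96 \left(-144\right)\right) - 22755 = \left(-28 + \left(4 \cdot 7\right)^{2} - 13824\right) - 22755 = \left(-28 + 28^{2} - 13824\right) - 22755 = \left(-28 + 784 - 13824\right) - 22755 = -13068 - 22755 = -35823$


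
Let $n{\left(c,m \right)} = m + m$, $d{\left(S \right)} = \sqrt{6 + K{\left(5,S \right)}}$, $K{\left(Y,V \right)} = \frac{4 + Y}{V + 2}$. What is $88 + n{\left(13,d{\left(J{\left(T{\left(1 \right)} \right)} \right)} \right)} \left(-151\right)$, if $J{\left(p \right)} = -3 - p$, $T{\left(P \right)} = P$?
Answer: $88 - 151 \sqrt{6} \approx -281.87$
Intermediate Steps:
$K{\left(Y,V \right)} = \frac{4 + Y}{2 + V}$
$d{\left(S \right)} = \sqrt{6 + \frac{9}{2 + S}}$ ($d{\left(S \right)} = \sqrt{6 + \frac{4 + 5}{2 + S}} = \sqrt{6 + \frac{1}{2 + S} 9} = \sqrt{6 + \frac{9}{2 + S}}$)
$n{\left(c,m \right)} = 2 m$
$88 + n{\left(13,d{\left(J{\left(T{\left(1 \right)} \right)} \right)} \right)} \left(-151\right) = 88 + 2 \sqrt{3} \sqrt{\frac{7 + 2 \left(-3 - 1\right)}{2 - 4}} \left(-151\right) = 88 + 2 \sqrt{3} \sqrt{\frac{7 + 2 \left(-4\right)}{2 - 4}} \left(-151\right) = 88 + 2 \sqrt{3} \sqrt{\frac{7 - 8}{-2}} \left(-151\right) = 88 + 2 \sqrt{3} \sqrt{\left(- \frac{1}{2}\right) \left(-1\right)} \left(-151\right) = 88 + 2 \frac{\sqrt{3}}{\sqrt{2}} \left(-151\right) = 88 + 2 \sqrt{3} \frac{\sqrt{2}}{2} \left(-151\right) = 88 + 2 \frac{\sqrt{6}}{2} \left(-151\right) = 88 + \sqrt{6} \left(-151\right) = 88 - 151 \sqrt{6}$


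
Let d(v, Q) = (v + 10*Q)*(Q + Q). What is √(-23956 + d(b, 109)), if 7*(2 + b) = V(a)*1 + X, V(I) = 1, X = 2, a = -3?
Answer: 5*√418110/7 ≈ 461.87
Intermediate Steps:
b = -11/7 (b = -2 + (1*1 + 2)/7 = -2 + (1 + 2)/7 = -2 + (⅐)*3 = -2 + 3/7 = -11/7 ≈ -1.5714)
d(v, Q) = 2*Q*(v + 10*Q) (d(v, Q) = (v + 10*Q)*(2*Q) = 2*Q*(v + 10*Q))
√(-23956 + d(b, 109)) = √(-23956 + 2*109*(-11/7 + 10*109)) = √(-23956 + 2*109*(-11/7 + 1090)) = √(-23956 + 2*109*(7619/7)) = √(-23956 + 1660942/7) = √(1493250/7) = 5*√418110/7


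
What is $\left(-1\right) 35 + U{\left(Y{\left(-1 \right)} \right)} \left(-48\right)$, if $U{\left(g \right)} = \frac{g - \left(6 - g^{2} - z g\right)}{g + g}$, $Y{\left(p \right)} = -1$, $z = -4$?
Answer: $-83$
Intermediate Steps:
$U{\left(g \right)} = \frac{-6 + g^{2} - 3 g}{2 g}$ ($U{\left(g \right)} = \frac{g - \left(6 - g^{2} + 4 g\right)}{g + g} = \frac{g - \left(6 - g^{2} + 4 g\right)}{2 g} = \left(-6 + g^{2} - 3 g\right) \frac{1}{2 g} = \frac{-6 + g^{2} - 3 g}{2 g}$)
$\left(-1\right) 35 + U{\left(Y{\left(-1 \right)} \right)} \left(-48\right) = \left(-1\right) 35 + \frac{-6 - \left(-3 - 1\right)}{2 \left(-1\right)} \left(-48\right) = -35 + \frac{1}{2} \left(-1\right) \left(-6 - -4\right) \left(-48\right) = -35 + \frac{1}{2} \left(-1\right) \left(-6 + 4\right) \left(-48\right) = -35 + \frac{1}{2} \left(-1\right) \left(-2\right) \left(-48\right) = -35 + 1 \left(-48\right) = -35 - 48 = -83$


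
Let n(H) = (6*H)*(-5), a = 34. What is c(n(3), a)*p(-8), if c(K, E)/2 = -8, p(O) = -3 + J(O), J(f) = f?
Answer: 176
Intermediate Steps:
p(O) = -3 + O
n(H) = -30*H
c(K, E) = -16 (c(K, E) = 2*(-8) = -16)
c(n(3), a)*p(-8) = -16*(-3 - 8) = -16*(-11) = 176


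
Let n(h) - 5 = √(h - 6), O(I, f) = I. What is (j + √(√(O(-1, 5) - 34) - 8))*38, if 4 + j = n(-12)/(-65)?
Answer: -2014/13 + 38*√(-8 + I*√35) - 114*I*√2/65 ≈ -117.4 + 111.36*I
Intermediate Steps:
n(h) = 5 + √(-6 + h) (n(h) = 5 + √(h - 6) = 5 + √(-6 + h))
j = -53/13 - 3*I*√2/65 (j = -4 + (5 + √(-6 - 12))/(-65) = -4 + (5 + √(-18))*(-1/65) = -4 + (5 + 3*I*√2)*(-1/65) = -4 + (-1/13 - 3*I*√2/65) = -53/13 - 3*I*√2/65 ≈ -4.0769 - 0.065271*I)
(j + √(√(O(-1, 5) - 34) - 8))*38 = ((-53/13 - 3*I*√2/65) + √(√(-1 - 34) - 8))*38 = ((-53/13 - 3*I*√2/65) + √(√(-35) - 8))*38 = ((-53/13 - 3*I*√2/65) + √(I*√35 - 8))*38 = ((-53/13 - 3*I*√2/65) + √(-8 + I*√35))*38 = (-53/13 + √(-8 + I*√35) - 3*I*√2/65)*38 = -2014/13 + 38*√(-8 + I*√35) - 114*I*√2/65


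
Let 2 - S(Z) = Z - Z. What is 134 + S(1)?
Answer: 136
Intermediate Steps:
S(Z) = 2 (S(Z) = 2 - (Z - Z) = 2 - 1*0 = 2 + 0 = 2)
134 + S(1) = 134 + 2 = 136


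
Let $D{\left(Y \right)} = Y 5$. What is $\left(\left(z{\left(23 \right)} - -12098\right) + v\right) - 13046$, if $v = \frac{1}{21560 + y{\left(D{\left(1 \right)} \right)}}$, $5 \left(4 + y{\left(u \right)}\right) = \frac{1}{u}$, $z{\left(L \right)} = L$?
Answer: $- \frac{498483400}{538901} \approx -925.0$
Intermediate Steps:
$D{\left(Y \right)} = 5 Y$
$y{\left(u \right)} = -4 + \frac{1}{5 u}$
$v = \frac{25}{538901}$ ($v = \frac{1}{21560 - \left(4 - \frac{1}{5 \cdot 5 \cdot 1}\right)} = \frac{1}{21560 - \left(4 - \frac{1}{5 \cdot 5}\right)} = \frac{1}{21560 + \left(-4 + \frac{1}{5} \cdot \frac{1}{5}\right)} = \frac{1}{21560 + \left(-4 + \frac{1}{25}\right)} = \frac{1}{21560 - \frac{99}{25}} = \frac{1}{\frac{538901}{25}} = \frac{25}{538901} \approx 4.6391 \cdot 10^{-5}$)
$\left(\left(z{\left(23 \right)} - -12098\right) + v\right) - 13046 = \left(\left(23 - -12098\right) + \frac{25}{538901}\right) - 13046 = \left(\left(23 + 12098\right) + \frac{25}{538901}\right) - 13046 = \left(12121 + \frac{25}{538901}\right) - 13046 = \frac{6532019046}{538901} - 13046 = - \frac{498483400}{538901}$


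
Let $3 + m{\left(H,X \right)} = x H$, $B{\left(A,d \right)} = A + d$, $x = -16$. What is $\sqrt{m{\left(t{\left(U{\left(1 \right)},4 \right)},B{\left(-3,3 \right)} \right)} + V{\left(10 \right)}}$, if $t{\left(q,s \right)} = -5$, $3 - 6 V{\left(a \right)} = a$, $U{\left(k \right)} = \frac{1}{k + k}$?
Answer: $\frac{\sqrt{2730}}{6} \approx 8.7082$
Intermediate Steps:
$U{\left(k \right)} = \frac{1}{2 k}$
$V{\left(a \right)} = \frac{1}{2} - \frac{a}{6}$
$m{\left(H,X \right)} = -3 - 16 H$
$\sqrt{m{\left(t{\left(U{\left(1 \right)},4 \right)},B{\left(-3,3 \right)} \right)} + V{\left(10 \right)}} = \sqrt{\left(-3 - -80\right) + \left(\frac{1}{2} - \frac{5}{3}\right)} = \sqrt{\left(-3 + 80\right) + \left(\frac{1}{2} - \frac{5}{3}\right)} = \sqrt{77 - \frac{7}{6}} = \sqrt{\frac{455}{6}} = \frac{\sqrt{2730}}{6}$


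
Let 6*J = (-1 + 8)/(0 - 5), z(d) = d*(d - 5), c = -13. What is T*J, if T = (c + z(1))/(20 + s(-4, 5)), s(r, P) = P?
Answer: 119/750 ≈ 0.15867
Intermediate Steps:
z(d) = d*(-5 + d)
T = -17/25 (T = (-13 + 1*(-5 + 1))/(20 + 5) = (-13 + 1*(-4))/25 = (-13 - 4)*(1/25) = -17*1/25 = -17/25 ≈ -0.68000)
J = -7/30 (J = ((-1 + 8)/(0 - 5))/6 = (7/(-5))/6 = (7*(-1/5))/6 = (1/6)*(-7/5) = -7/30 ≈ -0.23333)
T*J = -17/25*(-7/30) = 119/750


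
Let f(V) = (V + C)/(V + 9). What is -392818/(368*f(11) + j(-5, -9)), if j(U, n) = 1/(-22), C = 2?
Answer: -43209980/26307 ≈ -1642.5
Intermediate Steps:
f(V) = (2 + V)/(9 + V) (f(V) = (V + 2)/(V + 9) = (2 + V)/(9 + V))
j(U, n) = -1/22
-392818/(368*f(11) + j(-5, -9)) = -392818/(368*((2 + 11)/(9 + 11)) - 1/22) = -392818/(368*(13/20) - 1/22) = -392818/(1196/5 - 1/22) = -392818/26307/110 = -392818*110/26307 = -43209980/26307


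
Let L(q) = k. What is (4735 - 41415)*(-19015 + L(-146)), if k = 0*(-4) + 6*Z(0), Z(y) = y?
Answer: 697470200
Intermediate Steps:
k = 0 (k = 0*(-4) + 6*0 = 0 + 0 = 0)
L(q) = 0
(4735 - 41415)*(-19015 + L(-146)) = (4735 - 41415)*(-19015 + 0) = -36680*(-19015) = 697470200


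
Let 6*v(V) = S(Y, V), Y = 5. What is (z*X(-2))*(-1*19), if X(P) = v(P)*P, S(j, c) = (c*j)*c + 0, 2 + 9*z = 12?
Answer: 3800/27 ≈ 140.74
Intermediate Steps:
z = 10/9 (z = -2/9 + (1/9)*12 = -2/9 + 4/3 = 10/9 ≈ 1.1111)
S(j, c) = j*c**2 (S(j, c) = j*c**2 + 0 = j*c**2)
v(V) = 5*V**2/6 (v(V) = (5*V**2)/6 = 5*V**2/6)
X(P) = 5*P**3/6 (X(P) = (5*P**2/6)*P = 5*P**3/6)
(z*X(-2))*(-1*19) = (10*((5/6)*(-2)**3)/9)*(-1*19) = (10*((5/6)*(-8))/9)*(-19) = ((10/9)*(-20/3))*(-19) = -200/27*(-19) = 3800/27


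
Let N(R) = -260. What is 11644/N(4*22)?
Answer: -2911/65 ≈ -44.785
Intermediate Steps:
11644/N(4*22) = 11644/(-260) = 11644*(-1/260) = -2911/65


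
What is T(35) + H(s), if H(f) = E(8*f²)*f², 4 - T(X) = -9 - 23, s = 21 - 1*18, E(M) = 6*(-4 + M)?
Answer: 3708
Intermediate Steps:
E(M) = -24 + 6*M
s = 3 (s = 21 - 18 = 3)
T(X) = 36 (T(X) = 4 - (-9 - 23) = 4 - 1*(-32) = 4 + 32 = 36)
H(f) = f²*(-24 + 48*f²) (H(f) = (-24 + 6*(8*f²))*f² = (-24 + 48*f²)*f² = f²*(-24 + 48*f²))
T(35) + H(s) = 36 + 3²*(-24 + 48*3²) = 36 + 9*(-24 + 48*9) = 36 + 9*(-24 + 432) = 36 + 9*408 = 36 + 3672 = 3708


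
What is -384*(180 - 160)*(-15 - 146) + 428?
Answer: 1236908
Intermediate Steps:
-384*(180 - 160)*(-15 - 146) + 428 = -7680*(-161) + 428 = -384*(-3220) + 428 = 1236480 + 428 = 1236908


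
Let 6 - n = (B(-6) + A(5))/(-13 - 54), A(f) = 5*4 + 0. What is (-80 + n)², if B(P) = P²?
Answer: 24029604/4489 ≈ 5353.0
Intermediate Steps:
A(f) = 20 (A(f) = 20 + 0 = 20)
n = 458/67 (n = 6 - ((-6)² + 20)/(-13 - 54) = 6 - (36 + 20)/(-67) = 6 - 56*(-1)/67 = 6 - 1*(-56/67) = 6 + 56/67 = 458/67 ≈ 6.8358)
(-80 + n)² = (-80 + 458/67)² = (-4902/67)² = 24029604/4489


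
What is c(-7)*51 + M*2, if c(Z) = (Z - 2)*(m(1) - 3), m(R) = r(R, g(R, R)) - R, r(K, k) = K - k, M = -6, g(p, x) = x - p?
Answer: 1365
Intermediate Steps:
m(R) = 0 (m(R) = (R - (R - R)) - R = (R - 1*0) - R = (R + 0) - R = R - R = 0)
c(Z) = 6 - 3*Z (c(Z) = (Z - 2)*(0 - 3) = (-2 + Z)*(-3) = 6 - 3*Z)
c(-7)*51 + M*2 = (6 - 3*(-7))*51 - 6*2 = (6 + 21)*51 - 12 = 27*51 - 12 = 1377 - 12 = 1365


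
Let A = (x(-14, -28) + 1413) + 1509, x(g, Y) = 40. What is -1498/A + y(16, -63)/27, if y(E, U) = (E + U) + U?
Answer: -183133/39987 ≈ -4.5798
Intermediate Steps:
y(E, U) = E + 2*U
A = 2962 (A = (40 + 1413) + 1509 = 1453 + 1509 = 2962)
-1498/A + y(16, -63)/27 = -1498/2962 + (16 + 2*(-63))/27 = -1498*1/2962 + (16 - 126)*(1/27) = -749/1481 - 110*1/27 = -749/1481 - 110/27 = -183133/39987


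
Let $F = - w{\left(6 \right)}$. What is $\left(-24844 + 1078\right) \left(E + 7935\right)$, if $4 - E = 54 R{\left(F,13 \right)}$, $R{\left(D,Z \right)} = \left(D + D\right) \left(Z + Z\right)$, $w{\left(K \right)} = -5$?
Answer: $144996366$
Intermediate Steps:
$F = 5$ ($F = \left(-1\right) \left(-5\right) = 5$)
$R{\left(D,Z \right)} = 4 D Z$ ($R{\left(D,Z \right)} = 2 D 2 Z = 4 D Z$)
$E = -14036$ ($E = 4 - 54 \cdot 4 \cdot 5 \cdot 13 = 4 - 54 \cdot 260 = 4 - 14040 = -14036$)
$\left(-24844 + 1078\right) \left(E + 7935\right) = \left(-24844 + 1078\right) \left(-14036 + 7935\right) = \left(-23766\right) \left(-6101\right) = 144996366$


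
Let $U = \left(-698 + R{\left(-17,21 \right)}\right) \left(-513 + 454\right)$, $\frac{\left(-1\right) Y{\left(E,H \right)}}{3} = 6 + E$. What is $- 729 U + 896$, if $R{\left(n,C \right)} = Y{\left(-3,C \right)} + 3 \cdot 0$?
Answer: $-30407881$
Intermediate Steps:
$Y{\left(E,H \right)} = -18 - 3 E$ ($Y{\left(E,H \right)} = - 3 \left(6 + E\right) = -18 - 3 E$)
$R{\left(n,C \right)} = -9$ ($R{\left(n,C \right)} = \left(-18 - -9\right) + 3 \cdot 0 = \left(-18 + 9\right) + 0 = -9 + 0 = -9$)
$U = 41713$ ($U = \left(-698 - 9\right) \left(-513 + 454\right) = \left(-707\right) \left(-59\right) = 41713$)
$- 729 U + 896 = \left(-729\right) 41713 + 896 = -30408777 + 896 = -30407881$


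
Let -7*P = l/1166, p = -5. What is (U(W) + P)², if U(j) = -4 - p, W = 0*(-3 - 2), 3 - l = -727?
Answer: 13808656/16654561 ≈ 0.82912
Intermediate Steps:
l = 730 (l = 3 - 1*(-727) = 3 + 727 = 730)
W = 0 (W = 0*(-5) = 0)
P = -365/4081 (P = -730/(7*1166) = -⅐*365/583 = -365/4081 ≈ -0.089439)
U(j) = 1 (U(j) = -4 - 1*(-5) = -4 + 5 = 1)
(U(W) + P)² = (1 - 365/4081)² = (3716/4081)² = 13808656/16654561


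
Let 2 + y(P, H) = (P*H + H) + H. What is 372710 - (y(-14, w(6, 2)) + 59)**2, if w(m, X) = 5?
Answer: 372701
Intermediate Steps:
y(P, H) = -2 + 2*H + H*P (y(P, H) = -2 + ((P*H + H) + H) = -2 + ((H*P + H) + H) = -2 + ((H + H*P) + H) = -2 + (2*H + H*P) = -2 + 2*H + H*P)
372710 - (y(-14, w(6, 2)) + 59)**2 = 372710 - ((-2 + 2*5 + 5*(-14)) + 59)**2 = 372710 - ((-2 + 10 - 70) + 59)**2 = 372710 - (-62 + 59)**2 = 372710 - 1*(-3)**2 = 372710 - 1*9 = 372710 - 9 = 372701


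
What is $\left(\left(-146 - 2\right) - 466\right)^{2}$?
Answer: $376996$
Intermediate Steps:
$\left(\left(-146 - 2\right) - 466\right)^{2} = \left(-148 - 466\right)^{2} = \left(-614\right)^{2} = 376996$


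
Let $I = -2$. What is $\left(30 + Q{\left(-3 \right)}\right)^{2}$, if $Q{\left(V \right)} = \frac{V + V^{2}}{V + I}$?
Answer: $\frac{20736}{25} \approx 829.44$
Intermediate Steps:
$Q{\left(V \right)} = \frac{V + V^{2}}{-2 + V}$ ($Q{\left(V \right)} = \frac{V + V^{2}}{V - 2} = \frac{V + V^{2}}{-2 + V}$)
$\left(30 + Q{\left(-3 \right)}\right)^{2} = \left(30 - \frac{3 \left(1 - 3\right)}{-2 - 3}\right)^{2} = \left(30 - 3 \frac{1}{-5} \left(-2\right)\right)^{2} = \left(30 - \left(- \frac{3}{5}\right) \left(-2\right)\right)^{2} = \left(30 - \frac{6}{5}\right)^{2} = \left(\frac{144}{5}\right)^{2} = \frac{20736}{25}$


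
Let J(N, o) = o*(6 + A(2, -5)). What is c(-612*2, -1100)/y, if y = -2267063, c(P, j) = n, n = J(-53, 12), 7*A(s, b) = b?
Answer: -444/15869441 ≈ -2.7978e-5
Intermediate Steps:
A(s, b) = b/7
J(N, o) = 37*o/7 (J(N, o) = o*(6 + (⅐)*(-5)) = o*(6 - 5/7) = o*(37/7) = 37*o/7)
n = 444/7 (n = (37/7)*12 = 444/7 ≈ 63.429)
c(P, j) = 444/7
c(-612*2, -1100)/y = (444/7)/(-2267063) = (444/7)*(-1/2267063) = -444/15869441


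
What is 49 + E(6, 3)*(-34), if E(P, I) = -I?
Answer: 151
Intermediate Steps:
49 + E(6, 3)*(-34) = 49 - 1*3*(-34) = 49 - 3*(-34) = 49 + 102 = 151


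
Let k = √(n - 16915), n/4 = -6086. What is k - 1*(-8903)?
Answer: 8903 + I*√41259 ≈ 8903.0 + 203.12*I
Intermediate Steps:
n = -24344 (n = 4*(-6086) = -24344)
k = I*√41259 (k = √(-24344 - 16915) = √(-41259) = I*√41259 ≈ 203.12*I)
k - 1*(-8903) = I*√41259 - 1*(-8903) = I*√41259 + 8903 = 8903 + I*√41259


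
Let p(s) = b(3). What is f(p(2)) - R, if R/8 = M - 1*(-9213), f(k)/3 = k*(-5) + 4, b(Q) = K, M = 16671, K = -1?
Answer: -207045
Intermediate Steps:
b(Q) = -1
p(s) = -1
f(k) = 12 - 15*k (f(k) = 3*(k*(-5) + 4) = 3*(-5*k + 4) = 3*(4 - 5*k) = 12 - 15*k)
R = 207072 (R = 8*(16671 - 1*(-9213)) = 8*(16671 + 9213) = 8*25884 = 207072)
f(p(2)) - R = (12 - 15*(-1)) - 1*207072 = (12 + 15) - 207072 = 27 - 207072 = -207045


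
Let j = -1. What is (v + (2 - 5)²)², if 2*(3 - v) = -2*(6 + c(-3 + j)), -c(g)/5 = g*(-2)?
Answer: 484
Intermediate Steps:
c(g) = 10*g (c(g) = -5*g*(-2) = -(-10)*g = 10*g)
v = -31 (v = 3 - (-1)*(6 + 10*(-3 - 1)) = 3 - (-1)*(6 + 10*(-4)) = 3 - (-1)*(6 - 40) = 3 - (-1)*(-34) = 3 - ½*68 = 3 - 34 = -31)
(v + (2 - 5)²)² = (-31 + (2 - 5)²)² = (-31 + (-3)²)² = (-31 + 9)² = (-22)² = 484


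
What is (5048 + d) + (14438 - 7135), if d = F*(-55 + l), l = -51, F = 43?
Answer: 7793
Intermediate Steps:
d = -4558 (d = 43*(-55 - 51) = 43*(-106) = -4558)
(5048 + d) + (14438 - 7135) = (5048 - 4558) + (14438 - 7135) = 490 + 7303 = 7793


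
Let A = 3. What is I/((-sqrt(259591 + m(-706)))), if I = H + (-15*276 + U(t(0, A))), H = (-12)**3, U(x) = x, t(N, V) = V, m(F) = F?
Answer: 391*sqrt(28765)/5753 ≈ 11.527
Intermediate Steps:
H = -1728
I = -5865 (I = -1728 + (-15*276 + 3) = -1728 + (-4140 + 3) = -1728 - 4137 = -5865)
I/((-sqrt(259591 + m(-706)))) = -5865*(-1/sqrt(259591 - 706)) = -5865*(-sqrt(28765)/86295) = -(-391)*sqrt(28765)/5753 = 391*sqrt(28765)/5753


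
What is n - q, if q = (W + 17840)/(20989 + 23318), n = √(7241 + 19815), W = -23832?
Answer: 5992/44307 + 4*√1691 ≈ 164.62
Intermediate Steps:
n = 4*√1691 (n = √27056 = 4*√1691 ≈ 164.49)
q = -5992/44307 (q = (-23832 + 17840)/(20989 + 23318) = -5992/44307 ≈ -0.13524)
n - q = 4*√1691 - 1*(-5992/44307) = 4*√1691 + 5992/44307 = 5992/44307 + 4*√1691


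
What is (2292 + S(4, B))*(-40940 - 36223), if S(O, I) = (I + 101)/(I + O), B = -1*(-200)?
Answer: -707885797/4 ≈ -1.7697e+8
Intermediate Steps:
B = 200
S(O, I) = (101 + I)/(I + O)
(2292 + S(4, B))*(-40940 - 36223) = (2292 + (101 + 200)/(200 + 4))*(-40940 - 36223) = (2292 + 301/204)*(-77163) = (467869/204)*(-77163) = -707885797/4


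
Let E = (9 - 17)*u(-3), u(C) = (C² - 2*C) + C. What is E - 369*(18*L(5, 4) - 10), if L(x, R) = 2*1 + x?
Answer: -42900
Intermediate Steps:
u(C) = C² - C
L(x, R) = 2 + x
E = -96 (E = (9 - 17)*(-3*(-1 - 3)) = -(-24)*(-4) = -8*12 = -96)
E - 369*(18*L(5, 4) - 10) = -96 - 369*(18*(2 + 5) - 10) = -96 - 369*(18*7 - 10) = -96 - 369*(126 - 10) = -96 - 369*116 = -96 - 42804 = -42900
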